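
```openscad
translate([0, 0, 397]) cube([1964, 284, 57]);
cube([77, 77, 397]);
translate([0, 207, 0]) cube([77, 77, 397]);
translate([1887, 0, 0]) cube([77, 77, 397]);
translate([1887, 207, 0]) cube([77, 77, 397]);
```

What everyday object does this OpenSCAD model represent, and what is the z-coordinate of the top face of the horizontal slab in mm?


A bench. The seat-top height is 454 mm.

A long slab on four corner posts — a bench. The slab sits at z = 397 with thickness 57, so the top is 397 + 57 = 454 mm.


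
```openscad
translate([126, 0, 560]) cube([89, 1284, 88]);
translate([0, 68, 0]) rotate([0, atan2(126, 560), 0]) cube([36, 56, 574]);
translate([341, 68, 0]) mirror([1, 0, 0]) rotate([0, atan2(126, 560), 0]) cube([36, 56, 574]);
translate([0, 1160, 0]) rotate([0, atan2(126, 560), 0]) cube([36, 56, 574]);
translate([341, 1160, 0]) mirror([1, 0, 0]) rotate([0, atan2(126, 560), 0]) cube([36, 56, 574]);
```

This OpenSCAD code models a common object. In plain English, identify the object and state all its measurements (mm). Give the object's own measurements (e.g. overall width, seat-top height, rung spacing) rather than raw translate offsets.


A sawhorse. A 89×1284×88 mm beam (x, y, z) sits on two A-frame leg pairs. Each pair is two raked legs of 36×56 mm section (56 mm along y) splaying symmetrically in x. Each leg rises 560 mm vertically over 126 mm of horizontal reach and is 574 mm long along its own axis. Every leg's outer bottom edge rests on the floor and its outer top edge meets a bottom edge of the beam — the left legs (tilting toward +x) meet the beam's −x bottom edge, the right legs (their mirror images, tilting toward −x) meet its +x bottom edge — so the leg tops tuck under the beam, the beam's underside is 560 mm above the floor, and the feet are 341 mm apart outside-to-outside with the beam centred between them. The two leg pairs are set in 68 mm from either end of the beam.


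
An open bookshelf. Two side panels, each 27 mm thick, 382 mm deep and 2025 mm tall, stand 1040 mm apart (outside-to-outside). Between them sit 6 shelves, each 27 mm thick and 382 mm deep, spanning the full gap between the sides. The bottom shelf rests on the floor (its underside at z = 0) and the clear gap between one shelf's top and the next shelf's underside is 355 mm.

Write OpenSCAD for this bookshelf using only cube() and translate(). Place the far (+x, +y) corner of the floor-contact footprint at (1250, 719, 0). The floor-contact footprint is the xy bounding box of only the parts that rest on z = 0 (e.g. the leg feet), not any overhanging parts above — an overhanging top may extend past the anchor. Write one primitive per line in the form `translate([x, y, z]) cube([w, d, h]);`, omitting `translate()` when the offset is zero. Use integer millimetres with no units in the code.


translate([210, 337, 0]) cube([27, 382, 2025]);
translate([1223, 337, 0]) cube([27, 382, 2025]);
translate([237, 337, 0]) cube([986, 382, 27]);
translate([237, 337, 382]) cube([986, 382, 27]);
translate([237, 337, 764]) cube([986, 382, 27]);
translate([237, 337, 1146]) cube([986, 382, 27]);
translate([237, 337, 1528]) cube([986, 382, 27]);
translate([237, 337, 1910]) cube([986, 382, 27]);


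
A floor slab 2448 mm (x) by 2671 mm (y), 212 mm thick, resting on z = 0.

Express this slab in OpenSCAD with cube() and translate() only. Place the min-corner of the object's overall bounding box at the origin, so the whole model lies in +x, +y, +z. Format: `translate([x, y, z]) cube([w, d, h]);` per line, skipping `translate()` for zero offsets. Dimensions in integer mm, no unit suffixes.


cube([2448, 2671, 212]);


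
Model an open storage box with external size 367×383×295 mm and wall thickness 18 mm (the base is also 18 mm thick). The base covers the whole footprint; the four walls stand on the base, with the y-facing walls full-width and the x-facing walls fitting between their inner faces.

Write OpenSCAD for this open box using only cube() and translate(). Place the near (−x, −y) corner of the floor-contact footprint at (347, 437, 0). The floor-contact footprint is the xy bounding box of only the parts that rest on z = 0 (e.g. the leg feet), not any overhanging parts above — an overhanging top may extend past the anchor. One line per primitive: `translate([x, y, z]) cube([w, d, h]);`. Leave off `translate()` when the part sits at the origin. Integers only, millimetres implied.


translate([347, 437, 0]) cube([367, 383, 18]);
translate([347, 437, 18]) cube([367, 18, 277]);
translate([347, 802, 18]) cube([367, 18, 277]);
translate([347, 455, 18]) cube([18, 347, 277]);
translate([696, 455, 18]) cube([18, 347, 277]);


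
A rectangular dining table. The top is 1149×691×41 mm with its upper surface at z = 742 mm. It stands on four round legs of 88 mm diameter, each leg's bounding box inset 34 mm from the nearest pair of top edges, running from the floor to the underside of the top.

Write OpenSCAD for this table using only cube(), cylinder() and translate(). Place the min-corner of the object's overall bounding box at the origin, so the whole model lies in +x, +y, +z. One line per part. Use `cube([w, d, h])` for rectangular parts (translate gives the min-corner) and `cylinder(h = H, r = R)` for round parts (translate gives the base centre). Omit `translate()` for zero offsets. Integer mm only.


// leg_h = 742 - 41 = 701
translate([0, 0, 701]) cube([1149, 691, 41]);
translate([78, 78, 0]) cylinder(h = 701, r = 44);
translate([1071, 78, 0]) cylinder(h = 701, r = 44);
translate([78, 613, 0]) cylinder(h = 701, r = 44);
translate([1071, 613, 0]) cylinder(h = 701, r = 44);


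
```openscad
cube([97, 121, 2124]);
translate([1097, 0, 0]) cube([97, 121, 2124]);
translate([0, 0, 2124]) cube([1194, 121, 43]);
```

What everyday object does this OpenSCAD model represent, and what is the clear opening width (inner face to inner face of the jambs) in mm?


A door frame. The clear opening width is 1000 mm.

Two 2124 mm tall posts with a header on top — a door frame. The left jamb is 97 mm wide at x = 0; the right jamb starts at x = 1097. The clear opening is 1097 − 97 = 1000 mm.


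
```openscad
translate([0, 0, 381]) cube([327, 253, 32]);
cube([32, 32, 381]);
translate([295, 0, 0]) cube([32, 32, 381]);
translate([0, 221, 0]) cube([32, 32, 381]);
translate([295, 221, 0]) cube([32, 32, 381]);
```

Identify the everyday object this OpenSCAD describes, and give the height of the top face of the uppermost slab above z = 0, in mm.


A stool. The seat height is 413 mm.

A 327×253×32 slab at z = 381 on four corner posts — a stool. The seat top is 381 + 32 = 413 mm.


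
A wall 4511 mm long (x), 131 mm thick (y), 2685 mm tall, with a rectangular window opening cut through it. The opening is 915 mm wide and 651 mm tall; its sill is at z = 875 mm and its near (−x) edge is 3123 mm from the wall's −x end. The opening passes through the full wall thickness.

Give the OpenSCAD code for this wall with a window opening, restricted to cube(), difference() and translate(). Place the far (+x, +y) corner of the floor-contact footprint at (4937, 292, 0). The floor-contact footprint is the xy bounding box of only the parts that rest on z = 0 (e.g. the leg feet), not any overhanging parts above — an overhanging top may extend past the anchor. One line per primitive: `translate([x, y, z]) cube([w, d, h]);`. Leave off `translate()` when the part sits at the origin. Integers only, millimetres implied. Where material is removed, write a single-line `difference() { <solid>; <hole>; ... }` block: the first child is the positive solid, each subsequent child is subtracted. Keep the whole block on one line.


difference() { translate([426, 161, 0]) cube([4511, 131, 2685]); translate([3549, 161, 875]) cube([915, 131, 651]); }


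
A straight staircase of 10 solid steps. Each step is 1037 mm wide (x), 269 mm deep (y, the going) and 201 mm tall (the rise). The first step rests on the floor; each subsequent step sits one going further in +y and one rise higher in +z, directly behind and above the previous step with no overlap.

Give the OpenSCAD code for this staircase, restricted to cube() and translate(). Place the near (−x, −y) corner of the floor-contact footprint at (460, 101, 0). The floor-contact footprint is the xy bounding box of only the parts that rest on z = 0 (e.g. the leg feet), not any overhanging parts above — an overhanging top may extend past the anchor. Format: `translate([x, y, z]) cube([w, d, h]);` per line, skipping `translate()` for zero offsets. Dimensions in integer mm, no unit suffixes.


translate([460, 101, 0]) cube([1037, 269, 201]);
translate([460, 370, 201]) cube([1037, 269, 201]);
translate([460, 639, 402]) cube([1037, 269, 201]);
translate([460, 908, 603]) cube([1037, 269, 201]);
translate([460, 1177, 804]) cube([1037, 269, 201]);
translate([460, 1446, 1005]) cube([1037, 269, 201]);
translate([460, 1715, 1206]) cube([1037, 269, 201]);
translate([460, 1984, 1407]) cube([1037, 269, 201]);
translate([460, 2253, 1608]) cube([1037, 269, 201]);
translate([460, 2522, 1809]) cube([1037, 269, 201]);


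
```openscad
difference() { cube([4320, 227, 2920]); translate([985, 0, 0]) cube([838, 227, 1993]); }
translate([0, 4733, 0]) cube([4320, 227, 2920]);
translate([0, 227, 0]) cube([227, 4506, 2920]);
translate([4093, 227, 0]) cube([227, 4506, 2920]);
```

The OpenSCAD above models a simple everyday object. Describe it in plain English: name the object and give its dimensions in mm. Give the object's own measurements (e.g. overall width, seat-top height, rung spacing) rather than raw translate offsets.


A single room: four walls, each 2920 mm tall and 227 mm thick, enclosing an outside footprint 4320×4960 mm (x × y), no floor or roof. The front and back walls (−y and +y sides) run the full x-width; the side walls fit between their inner faces. A door opening 838 mm wide and 1993 mm tall is cut through the front wall from the floor up, its −x edge 985 mm from the wall's −x end.


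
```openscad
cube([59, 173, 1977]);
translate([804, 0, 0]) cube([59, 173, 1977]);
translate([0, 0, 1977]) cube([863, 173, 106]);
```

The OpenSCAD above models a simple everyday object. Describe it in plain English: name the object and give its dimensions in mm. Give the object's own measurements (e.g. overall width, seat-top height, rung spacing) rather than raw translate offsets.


A door frame. The clear opening is 745 mm wide and 1977 mm high. Two 59 mm wide jambs, 173 mm deep, stand either side of the opening from the floor to the top of the opening. A 106 mm thick head sits across the top of both jambs, spanning the full outside width of the frame.


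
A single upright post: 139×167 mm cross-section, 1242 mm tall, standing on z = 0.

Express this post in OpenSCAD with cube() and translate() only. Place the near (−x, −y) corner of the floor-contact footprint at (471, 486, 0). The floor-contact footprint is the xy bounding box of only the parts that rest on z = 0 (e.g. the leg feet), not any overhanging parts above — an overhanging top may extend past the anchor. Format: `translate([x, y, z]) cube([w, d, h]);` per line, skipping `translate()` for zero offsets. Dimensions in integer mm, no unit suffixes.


translate([471, 486, 0]) cube([139, 167, 1242]);


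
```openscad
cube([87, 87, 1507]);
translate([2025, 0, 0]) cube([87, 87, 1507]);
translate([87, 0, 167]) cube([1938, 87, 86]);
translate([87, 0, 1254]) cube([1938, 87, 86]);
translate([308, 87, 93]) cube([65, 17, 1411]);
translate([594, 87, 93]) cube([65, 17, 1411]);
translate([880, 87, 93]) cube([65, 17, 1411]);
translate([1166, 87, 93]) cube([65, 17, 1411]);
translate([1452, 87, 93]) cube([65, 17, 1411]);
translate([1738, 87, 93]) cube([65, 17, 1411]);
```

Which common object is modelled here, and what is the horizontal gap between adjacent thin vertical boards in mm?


A fence section. The picket gap is 221 mm.

Two posts, two rails, 6 pickets — a fence section. Span 1938 mm holds 6 pickets of 65 mm with 7 equal gaps: ⌊(1938 − 6·65) / 7⌋ = 221 mm.


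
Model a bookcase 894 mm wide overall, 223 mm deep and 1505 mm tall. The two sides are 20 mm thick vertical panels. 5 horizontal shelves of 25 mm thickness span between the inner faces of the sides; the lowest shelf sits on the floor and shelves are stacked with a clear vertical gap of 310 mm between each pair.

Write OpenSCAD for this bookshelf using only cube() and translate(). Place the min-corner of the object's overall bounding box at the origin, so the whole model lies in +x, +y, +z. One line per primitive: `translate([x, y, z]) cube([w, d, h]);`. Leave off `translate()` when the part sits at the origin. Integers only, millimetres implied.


cube([20, 223, 1505]);
translate([874, 0, 0]) cube([20, 223, 1505]);
translate([20, 0, 0]) cube([854, 223, 25]);
translate([20, 0, 335]) cube([854, 223, 25]);
translate([20, 0, 670]) cube([854, 223, 25]);
translate([20, 0, 1005]) cube([854, 223, 25]);
translate([20, 0, 1340]) cube([854, 223, 25]);


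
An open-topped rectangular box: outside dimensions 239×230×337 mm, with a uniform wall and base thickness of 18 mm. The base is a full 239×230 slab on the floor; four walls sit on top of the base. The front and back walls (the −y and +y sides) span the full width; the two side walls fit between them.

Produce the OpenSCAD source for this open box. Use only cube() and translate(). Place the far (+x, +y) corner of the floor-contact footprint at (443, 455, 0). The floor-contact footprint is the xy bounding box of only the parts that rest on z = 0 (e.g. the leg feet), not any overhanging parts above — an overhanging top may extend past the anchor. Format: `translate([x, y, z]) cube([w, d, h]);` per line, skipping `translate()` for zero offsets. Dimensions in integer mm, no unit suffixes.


translate([204, 225, 0]) cube([239, 230, 18]);
translate([204, 225, 18]) cube([239, 18, 319]);
translate([204, 437, 18]) cube([239, 18, 319]);
translate([204, 243, 18]) cube([18, 194, 319]);
translate([425, 243, 18]) cube([18, 194, 319]);


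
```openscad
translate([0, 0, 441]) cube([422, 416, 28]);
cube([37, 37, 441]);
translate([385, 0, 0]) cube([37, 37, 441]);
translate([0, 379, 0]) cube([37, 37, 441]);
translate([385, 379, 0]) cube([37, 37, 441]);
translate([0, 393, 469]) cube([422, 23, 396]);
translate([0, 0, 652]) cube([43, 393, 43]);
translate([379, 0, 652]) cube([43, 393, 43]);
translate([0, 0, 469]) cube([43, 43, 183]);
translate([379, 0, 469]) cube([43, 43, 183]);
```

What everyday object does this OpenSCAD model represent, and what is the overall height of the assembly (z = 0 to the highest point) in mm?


A chair. The overall height is 865 mm.

A slab on four corner posts with a tall panel at the back — a chair. The seat slab sits at z = 441 with thickness 28, and the 396 mm backrest starts at the seat top, so the overall height is 441 + 28 + 396 = 865 mm.


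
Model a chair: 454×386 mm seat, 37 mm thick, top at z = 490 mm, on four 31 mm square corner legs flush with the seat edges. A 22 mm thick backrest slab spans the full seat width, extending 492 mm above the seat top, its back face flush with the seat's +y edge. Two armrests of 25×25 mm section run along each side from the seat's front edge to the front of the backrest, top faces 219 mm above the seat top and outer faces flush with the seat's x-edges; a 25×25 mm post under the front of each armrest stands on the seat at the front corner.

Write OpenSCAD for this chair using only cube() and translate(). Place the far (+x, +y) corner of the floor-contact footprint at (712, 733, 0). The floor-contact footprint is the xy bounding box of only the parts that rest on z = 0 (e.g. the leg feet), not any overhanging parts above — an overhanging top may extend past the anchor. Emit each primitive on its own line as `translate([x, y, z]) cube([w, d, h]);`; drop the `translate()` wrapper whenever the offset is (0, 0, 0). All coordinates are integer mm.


// leg_h = 490 - 37 = 453
// arm post h = 219 - 25 = 194
translate([258, 347, 453]) cube([454, 386, 37]);
translate([258, 347, 0]) cube([31, 31, 453]);
translate([681, 347, 0]) cube([31, 31, 453]);
translate([258, 702, 0]) cube([31, 31, 453]);
translate([681, 702, 0]) cube([31, 31, 453]);
translate([258, 711, 490]) cube([454, 22, 492]);
translate([258, 347, 684]) cube([25, 364, 25]);
translate([687, 347, 684]) cube([25, 364, 25]);
translate([258, 347, 490]) cube([25, 25, 194]);
translate([687, 347, 490]) cube([25, 25, 194]);


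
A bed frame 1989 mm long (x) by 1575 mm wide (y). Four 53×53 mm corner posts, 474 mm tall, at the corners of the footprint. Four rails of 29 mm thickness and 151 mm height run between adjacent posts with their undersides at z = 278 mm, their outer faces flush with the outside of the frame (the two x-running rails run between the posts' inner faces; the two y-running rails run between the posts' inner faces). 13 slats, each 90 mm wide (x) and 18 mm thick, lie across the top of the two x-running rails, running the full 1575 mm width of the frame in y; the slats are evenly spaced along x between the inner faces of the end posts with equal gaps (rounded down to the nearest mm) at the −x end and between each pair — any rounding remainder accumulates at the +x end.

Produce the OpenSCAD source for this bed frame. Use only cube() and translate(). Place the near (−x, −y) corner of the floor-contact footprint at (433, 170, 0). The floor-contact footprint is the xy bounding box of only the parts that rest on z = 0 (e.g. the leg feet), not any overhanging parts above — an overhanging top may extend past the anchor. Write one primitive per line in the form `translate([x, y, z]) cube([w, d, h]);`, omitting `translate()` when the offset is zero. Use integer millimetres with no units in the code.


translate([433, 170, 0]) cube([53, 53, 474]);
translate([433, 1692, 0]) cube([53, 53, 474]);
translate([2369, 170, 0]) cube([53, 53, 474]);
translate([2369, 1692, 0]) cube([53, 53, 474]);
translate([486, 170, 278]) cube([1883, 29, 151]);
translate([486, 1716, 278]) cube([1883, 29, 151]);
translate([433, 223, 278]) cube([29, 1469, 151]);
translate([2393, 223, 278]) cube([29, 1469, 151]);
translate([536, 170, 429]) cube([90, 1575, 18]);
translate([676, 170, 429]) cube([90, 1575, 18]);
translate([816, 170, 429]) cube([90, 1575, 18]);
translate([956, 170, 429]) cube([90, 1575, 18]);
translate([1096, 170, 429]) cube([90, 1575, 18]);
translate([1236, 170, 429]) cube([90, 1575, 18]);
translate([1376, 170, 429]) cube([90, 1575, 18]);
translate([1516, 170, 429]) cube([90, 1575, 18]);
translate([1656, 170, 429]) cube([90, 1575, 18]);
translate([1796, 170, 429]) cube([90, 1575, 18]);
translate([1936, 170, 429]) cube([90, 1575, 18]);
translate([2076, 170, 429]) cube([90, 1575, 18]);
translate([2216, 170, 429]) cube([90, 1575, 18]);


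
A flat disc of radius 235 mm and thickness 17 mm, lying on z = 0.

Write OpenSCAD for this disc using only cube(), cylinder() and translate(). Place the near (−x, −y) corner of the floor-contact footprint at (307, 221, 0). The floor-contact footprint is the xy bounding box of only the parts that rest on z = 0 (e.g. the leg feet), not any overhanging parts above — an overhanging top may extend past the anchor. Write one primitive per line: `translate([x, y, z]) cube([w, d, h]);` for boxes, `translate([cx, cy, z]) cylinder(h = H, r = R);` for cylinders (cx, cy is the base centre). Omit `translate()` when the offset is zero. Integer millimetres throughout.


translate([542, 456, 0]) cylinder(h = 17, r = 235);


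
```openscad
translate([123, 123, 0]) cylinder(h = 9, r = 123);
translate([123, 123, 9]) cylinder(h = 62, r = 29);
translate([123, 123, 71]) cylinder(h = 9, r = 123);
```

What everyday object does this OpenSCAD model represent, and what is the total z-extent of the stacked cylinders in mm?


A spool. The overall height is 80 mm.

Three coaxial cylinders, large–small–large — a spool. Two 9 mm flanges and a 62 mm core give 9 + 62 + 9 = 80 mm.


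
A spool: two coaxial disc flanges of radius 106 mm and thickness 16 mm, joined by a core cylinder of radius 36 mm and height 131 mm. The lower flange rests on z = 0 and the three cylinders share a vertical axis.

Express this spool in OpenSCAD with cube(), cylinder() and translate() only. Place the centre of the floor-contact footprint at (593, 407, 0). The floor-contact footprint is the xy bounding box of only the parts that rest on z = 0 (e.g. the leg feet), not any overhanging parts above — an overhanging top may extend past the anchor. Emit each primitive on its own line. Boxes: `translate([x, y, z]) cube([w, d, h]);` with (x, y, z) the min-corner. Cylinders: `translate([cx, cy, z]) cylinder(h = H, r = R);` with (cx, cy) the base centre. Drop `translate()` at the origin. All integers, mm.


translate([593, 407, 0]) cylinder(h = 16, r = 106);
translate([593, 407, 16]) cylinder(h = 131, r = 36);
translate([593, 407, 147]) cylinder(h = 16, r = 106);


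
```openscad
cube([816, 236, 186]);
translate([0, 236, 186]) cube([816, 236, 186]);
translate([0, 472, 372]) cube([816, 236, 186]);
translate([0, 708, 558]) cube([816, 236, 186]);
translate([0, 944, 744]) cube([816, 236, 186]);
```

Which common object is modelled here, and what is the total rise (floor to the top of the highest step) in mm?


A staircase. The total rise is 930 mm.

5 identical blocks, each offset up and back from the previous — a staircase. Each step is 186 mm tall and there are 5 of them, so the total rise is 5 × 186 = 930 mm.


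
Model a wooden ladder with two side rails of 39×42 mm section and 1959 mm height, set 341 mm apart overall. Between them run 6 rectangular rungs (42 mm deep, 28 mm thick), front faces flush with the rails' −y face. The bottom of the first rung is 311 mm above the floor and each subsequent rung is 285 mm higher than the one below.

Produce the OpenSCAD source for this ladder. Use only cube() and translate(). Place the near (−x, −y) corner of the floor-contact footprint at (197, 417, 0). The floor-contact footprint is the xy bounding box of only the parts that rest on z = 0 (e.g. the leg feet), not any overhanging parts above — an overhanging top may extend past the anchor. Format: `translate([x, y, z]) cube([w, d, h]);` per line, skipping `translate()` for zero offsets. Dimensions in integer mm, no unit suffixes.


translate([197, 417, 0]) cube([39, 42, 1959]);
translate([499, 417, 0]) cube([39, 42, 1959]);
translate([236, 417, 311]) cube([263, 42, 28]);
translate([236, 417, 596]) cube([263, 42, 28]);
translate([236, 417, 881]) cube([263, 42, 28]);
translate([236, 417, 1166]) cube([263, 42, 28]);
translate([236, 417, 1451]) cube([263, 42, 28]);
translate([236, 417, 1736]) cube([263, 42, 28]);


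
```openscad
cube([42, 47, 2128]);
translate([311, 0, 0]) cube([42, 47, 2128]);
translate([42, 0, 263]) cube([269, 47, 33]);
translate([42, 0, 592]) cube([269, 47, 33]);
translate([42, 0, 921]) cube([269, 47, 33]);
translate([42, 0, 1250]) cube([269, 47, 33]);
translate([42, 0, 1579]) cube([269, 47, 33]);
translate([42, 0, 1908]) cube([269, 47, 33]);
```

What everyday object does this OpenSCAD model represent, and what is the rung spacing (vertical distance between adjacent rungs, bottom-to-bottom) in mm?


A ladder. The rung spacing is 329 mm.

Two tall 42×47 posts with 6 short bars between them — a ladder. Adjacent rungs sit at z = 263 and z = 592, so the spacing is 592 − 263 = 329 mm.


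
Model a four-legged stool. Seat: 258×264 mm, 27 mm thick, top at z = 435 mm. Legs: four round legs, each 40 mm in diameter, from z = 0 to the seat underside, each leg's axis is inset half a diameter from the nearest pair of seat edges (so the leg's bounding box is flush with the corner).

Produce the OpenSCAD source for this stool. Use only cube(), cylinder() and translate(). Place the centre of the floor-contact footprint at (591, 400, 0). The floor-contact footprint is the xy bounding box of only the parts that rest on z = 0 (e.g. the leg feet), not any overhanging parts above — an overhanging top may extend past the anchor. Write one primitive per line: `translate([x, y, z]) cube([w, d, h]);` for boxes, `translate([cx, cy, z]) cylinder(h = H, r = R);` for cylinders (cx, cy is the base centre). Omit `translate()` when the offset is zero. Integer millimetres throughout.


translate([462, 268, 408]) cube([258, 264, 27]);
translate([482, 288, 0]) cylinder(h = 408, r = 20);
translate([700, 288, 0]) cylinder(h = 408, r = 20);
translate([482, 512, 0]) cylinder(h = 408, r = 20);
translate([700, 512, 0]) cylinder(h = 408, r = 20);


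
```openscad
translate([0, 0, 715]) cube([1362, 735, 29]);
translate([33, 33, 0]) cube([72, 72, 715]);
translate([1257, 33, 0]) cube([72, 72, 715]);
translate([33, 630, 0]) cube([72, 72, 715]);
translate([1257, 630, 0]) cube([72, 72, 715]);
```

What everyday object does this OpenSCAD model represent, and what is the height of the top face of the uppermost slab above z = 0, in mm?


A table. The table height is 744 mm.

A 1362×735×29 slab sits at z = 715 on four 72 mm square posts — a table. The top surface is at 715 + 29 = 744 mm.


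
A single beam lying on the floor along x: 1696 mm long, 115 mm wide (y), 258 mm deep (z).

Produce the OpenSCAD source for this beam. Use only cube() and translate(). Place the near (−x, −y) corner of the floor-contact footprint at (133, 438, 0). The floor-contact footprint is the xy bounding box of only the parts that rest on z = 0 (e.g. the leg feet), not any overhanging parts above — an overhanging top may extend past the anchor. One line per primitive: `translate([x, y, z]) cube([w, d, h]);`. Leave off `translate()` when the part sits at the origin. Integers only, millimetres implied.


translate([133, 438, 0]) cube([1696, 115, 258]);


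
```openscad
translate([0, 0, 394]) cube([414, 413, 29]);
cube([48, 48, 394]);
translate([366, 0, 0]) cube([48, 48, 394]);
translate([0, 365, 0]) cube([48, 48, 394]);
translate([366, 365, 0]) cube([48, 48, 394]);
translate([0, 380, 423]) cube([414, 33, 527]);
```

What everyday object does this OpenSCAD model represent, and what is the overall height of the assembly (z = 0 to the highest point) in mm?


A chair. The overall height is 950 mm.

A slab on four corner posts with a tall panel at the back — a chair. The seat slab sits at z = 394 with thickness 29, and the 527 mm backrest starts at the seat top, so the overall height is 394 + 29 + 527 = 950 mm.


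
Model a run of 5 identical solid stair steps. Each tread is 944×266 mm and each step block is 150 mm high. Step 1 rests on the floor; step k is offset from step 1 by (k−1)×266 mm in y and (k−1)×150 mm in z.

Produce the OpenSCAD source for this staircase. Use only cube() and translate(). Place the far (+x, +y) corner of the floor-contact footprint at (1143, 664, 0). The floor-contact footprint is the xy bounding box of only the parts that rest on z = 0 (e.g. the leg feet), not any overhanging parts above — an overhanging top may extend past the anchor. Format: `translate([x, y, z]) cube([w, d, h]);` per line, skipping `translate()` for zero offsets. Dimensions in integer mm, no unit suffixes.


translate([199, 398, 0]) cube([944, 266, 150]);
translate([199, 664, 150]) cube([944, 266, 150]);
translate([199, 930, 300]) cube([944, 266, 150]);
translate([199, 1196, 450]) cube([944, 266, 150]);
translate([199, 1462, 600]) cube([944, 266, 150]);


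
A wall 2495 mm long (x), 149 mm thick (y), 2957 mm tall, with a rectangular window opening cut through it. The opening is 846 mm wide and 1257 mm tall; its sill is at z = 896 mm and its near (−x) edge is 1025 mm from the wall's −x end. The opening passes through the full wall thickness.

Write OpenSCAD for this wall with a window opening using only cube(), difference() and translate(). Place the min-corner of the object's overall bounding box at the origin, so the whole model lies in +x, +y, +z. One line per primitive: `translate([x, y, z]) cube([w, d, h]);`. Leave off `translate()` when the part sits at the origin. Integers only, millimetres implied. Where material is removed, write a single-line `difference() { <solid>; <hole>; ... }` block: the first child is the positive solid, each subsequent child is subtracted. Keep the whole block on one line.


difference() { cube([2495, 149, 2957]); translate([1025, 0, 896]) cube([846, 149, 1257]); }


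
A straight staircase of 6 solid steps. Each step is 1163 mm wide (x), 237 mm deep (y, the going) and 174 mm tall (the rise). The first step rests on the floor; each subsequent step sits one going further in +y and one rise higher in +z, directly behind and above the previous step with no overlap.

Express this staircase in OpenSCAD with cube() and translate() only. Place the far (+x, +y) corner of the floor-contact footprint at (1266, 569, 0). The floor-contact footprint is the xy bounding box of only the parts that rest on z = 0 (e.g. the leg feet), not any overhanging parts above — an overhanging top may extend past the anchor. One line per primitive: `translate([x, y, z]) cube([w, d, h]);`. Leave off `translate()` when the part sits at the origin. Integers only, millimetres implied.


translate([103, 332, 0]) cube([1163, 237, 174]);
translate([103, 569, 174]) cube([1163, 237, 174]);
translate([103, 806, 348]) cube([1163, 237, 174]);
translate([103, 1043, 522]) cube([1163, 237, 174]);
translate([103, 1280, 696]) cube([1163, 237, 174]);
translate([103, 1517, 870]) cube([1163, 237, 174]);


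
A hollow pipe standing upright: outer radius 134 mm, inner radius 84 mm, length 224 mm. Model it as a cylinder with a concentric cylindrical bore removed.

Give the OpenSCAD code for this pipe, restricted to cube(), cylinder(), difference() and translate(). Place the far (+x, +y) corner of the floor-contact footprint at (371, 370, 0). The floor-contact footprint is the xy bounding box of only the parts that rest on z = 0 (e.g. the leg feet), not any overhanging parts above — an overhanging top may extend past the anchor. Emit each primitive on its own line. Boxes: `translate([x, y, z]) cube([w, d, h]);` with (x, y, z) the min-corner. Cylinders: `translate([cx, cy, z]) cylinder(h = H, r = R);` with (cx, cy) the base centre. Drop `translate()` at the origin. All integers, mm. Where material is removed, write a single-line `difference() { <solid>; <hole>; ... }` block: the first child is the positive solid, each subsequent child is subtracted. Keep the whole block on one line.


difference() { translate([237, 236, 0]) cylinder(h = 224, r = 134); translate([237, 236, 0]) cylinder(h = 224, r = 84); }


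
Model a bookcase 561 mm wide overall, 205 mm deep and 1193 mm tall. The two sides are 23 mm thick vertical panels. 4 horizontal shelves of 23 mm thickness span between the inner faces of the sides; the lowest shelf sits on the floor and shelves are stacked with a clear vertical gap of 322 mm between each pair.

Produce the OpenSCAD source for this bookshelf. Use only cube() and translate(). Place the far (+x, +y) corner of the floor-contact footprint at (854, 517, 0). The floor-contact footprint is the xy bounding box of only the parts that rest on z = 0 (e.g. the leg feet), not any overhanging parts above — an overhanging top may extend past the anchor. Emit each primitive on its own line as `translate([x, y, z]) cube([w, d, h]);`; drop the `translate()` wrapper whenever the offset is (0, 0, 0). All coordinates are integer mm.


translate([293, 312, 0]) cube([23, 205, 1193]);
translate([831, 312, 0]) cube([23, 205, 1193]);
translate([316, 312, 0]) cube([515, 205, 23]);
translate([316, 312, 345]) cube([515, 205, 23]);
translate([316, 312, 690]) cube([515, 205, 23]);
translate([316, 312, 1035]) cube([515, 205, 23]);


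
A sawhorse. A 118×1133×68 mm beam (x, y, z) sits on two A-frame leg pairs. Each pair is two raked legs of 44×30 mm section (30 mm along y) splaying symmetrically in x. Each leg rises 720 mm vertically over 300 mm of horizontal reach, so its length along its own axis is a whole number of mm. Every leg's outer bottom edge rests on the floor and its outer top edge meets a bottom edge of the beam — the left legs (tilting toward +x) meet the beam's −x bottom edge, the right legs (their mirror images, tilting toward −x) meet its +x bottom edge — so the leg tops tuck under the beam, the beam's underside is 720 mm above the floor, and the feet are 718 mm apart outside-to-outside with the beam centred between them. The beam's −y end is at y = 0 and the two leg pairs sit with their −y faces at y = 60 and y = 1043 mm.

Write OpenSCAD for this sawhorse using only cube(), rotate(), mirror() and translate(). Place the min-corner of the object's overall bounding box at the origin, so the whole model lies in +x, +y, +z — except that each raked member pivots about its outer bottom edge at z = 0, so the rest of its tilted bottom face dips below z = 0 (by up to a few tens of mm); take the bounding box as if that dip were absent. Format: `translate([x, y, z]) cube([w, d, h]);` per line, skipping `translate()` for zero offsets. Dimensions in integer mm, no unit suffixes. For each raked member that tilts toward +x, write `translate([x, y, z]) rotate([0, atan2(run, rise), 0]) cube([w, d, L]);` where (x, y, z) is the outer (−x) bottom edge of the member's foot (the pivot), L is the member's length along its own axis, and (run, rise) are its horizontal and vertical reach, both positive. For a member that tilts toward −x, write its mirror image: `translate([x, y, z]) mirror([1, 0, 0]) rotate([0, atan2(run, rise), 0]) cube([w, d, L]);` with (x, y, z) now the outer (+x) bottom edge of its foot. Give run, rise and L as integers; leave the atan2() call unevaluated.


translate([300, 0, 720]) cube([118, 1133, 68]);
translate([0, 60, 0]) rotate([0, atan2(300, 720), 0]) cube([44, 30, 780]);
translate([718, 60, 0]) mirror([1, 0, 0]) rotate([0, atan2(300, 720), 0]) cube([44, 30, 780]);
translate([0, 1043, 0]) rotate([0, atan2(300, 720), 0]) cube([44, 30, 780]);
translate([718, 1043, 0]) mirror([1, 0, 0]) rotate([0, atan2(300, 720), 0]) cube([44, 30, 780]);


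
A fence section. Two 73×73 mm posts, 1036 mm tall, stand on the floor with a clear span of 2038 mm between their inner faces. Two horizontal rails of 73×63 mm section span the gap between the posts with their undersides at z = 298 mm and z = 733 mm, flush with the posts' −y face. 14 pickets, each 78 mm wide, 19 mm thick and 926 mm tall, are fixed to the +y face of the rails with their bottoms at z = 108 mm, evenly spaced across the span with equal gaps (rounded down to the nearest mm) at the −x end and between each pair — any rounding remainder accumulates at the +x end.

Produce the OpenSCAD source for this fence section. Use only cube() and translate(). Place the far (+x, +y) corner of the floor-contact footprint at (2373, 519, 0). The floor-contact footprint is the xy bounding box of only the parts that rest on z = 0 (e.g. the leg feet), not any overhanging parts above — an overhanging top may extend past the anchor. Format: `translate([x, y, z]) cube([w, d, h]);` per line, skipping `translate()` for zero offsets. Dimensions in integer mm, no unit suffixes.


translate([189, 446, 0]) cube([73, 73, 1036]);
translate([2300, 446, 0]) cube([73, 73, 1036]);
translate([262, 446, 298]) cube([2038, 73, 63]);
translate([262, 446, 733]) cube([2038, 73, 63]);
translate([325, 519, 108]) cube([78, 19, 926]);
translate([466, 519, 108]) cube([78, 19, 926]);
translate([607, 519, 108]) cube([78, 19, 926]);
translate([748, 519, 108]) cube([78, 19, 926]);
translate([889, 519, 108]) cube([78, 19, 926]);
translate([1030, 519, 108]) cube([78, 19, 926]);
translate([1171, 519, 108]) cube([78, 19, 926]);
translate([1312, 519, 108]) cube([78, 19, 926]);
translate([1453, 519, 108]) cube([78, 19, 926]);
translate([1594, 519, 108]) cube([78, 19, 926]);
translate([1735, 519, 108]) cube([78, 19, 926]);
translate([1876, 519, 108]) cube([78, 19, 926]);
translate([2017, 519, 108]) cube([78, 19, 926]);
translate([2158, 519, 108]) cube([78, 19, 926]);


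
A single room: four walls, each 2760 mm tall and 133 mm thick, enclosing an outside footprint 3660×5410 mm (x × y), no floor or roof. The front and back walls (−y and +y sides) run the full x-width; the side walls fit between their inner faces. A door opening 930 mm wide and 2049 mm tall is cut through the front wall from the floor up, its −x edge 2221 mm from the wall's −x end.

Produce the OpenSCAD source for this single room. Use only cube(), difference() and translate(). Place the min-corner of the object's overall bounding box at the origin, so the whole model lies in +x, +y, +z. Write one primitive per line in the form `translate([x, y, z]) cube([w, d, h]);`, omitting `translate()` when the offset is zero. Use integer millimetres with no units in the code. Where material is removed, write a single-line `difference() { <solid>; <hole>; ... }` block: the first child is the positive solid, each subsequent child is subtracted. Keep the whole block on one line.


difference() { cube([3660, 133, 2760]); translate([2221, 0, 0]) cube([930, 133, 2049]); }
translate([0, 5277, 0]) cube([3660, 133, 2760]);
translate([0, 133, 0]) cube([133, 5144, 2760]);
translate([3527, 133, 0]) cube([133, 5144, 2760]);


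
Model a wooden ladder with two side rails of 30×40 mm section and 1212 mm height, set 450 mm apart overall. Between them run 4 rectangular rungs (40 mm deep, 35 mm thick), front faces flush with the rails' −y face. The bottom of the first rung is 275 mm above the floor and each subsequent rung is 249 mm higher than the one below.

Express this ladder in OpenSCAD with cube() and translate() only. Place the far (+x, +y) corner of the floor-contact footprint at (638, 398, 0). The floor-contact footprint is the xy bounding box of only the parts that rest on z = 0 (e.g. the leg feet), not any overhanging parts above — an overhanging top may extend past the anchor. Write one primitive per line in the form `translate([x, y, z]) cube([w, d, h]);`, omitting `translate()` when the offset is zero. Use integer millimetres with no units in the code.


translate([188, 358, 0]) cube([30, 40, 1212]);
translate([608, 358, 0]) cube([30, 40, 1212]);
translate([218, 358, 275]) cube([390, 40, 35]);
translate([218, 358, 524]) cube([390, 40, 35]);
translate([218, 358, 773]) cube([390, 40, 35]);
translate([218, 358, 1022]) cube([390, 40, 35]);


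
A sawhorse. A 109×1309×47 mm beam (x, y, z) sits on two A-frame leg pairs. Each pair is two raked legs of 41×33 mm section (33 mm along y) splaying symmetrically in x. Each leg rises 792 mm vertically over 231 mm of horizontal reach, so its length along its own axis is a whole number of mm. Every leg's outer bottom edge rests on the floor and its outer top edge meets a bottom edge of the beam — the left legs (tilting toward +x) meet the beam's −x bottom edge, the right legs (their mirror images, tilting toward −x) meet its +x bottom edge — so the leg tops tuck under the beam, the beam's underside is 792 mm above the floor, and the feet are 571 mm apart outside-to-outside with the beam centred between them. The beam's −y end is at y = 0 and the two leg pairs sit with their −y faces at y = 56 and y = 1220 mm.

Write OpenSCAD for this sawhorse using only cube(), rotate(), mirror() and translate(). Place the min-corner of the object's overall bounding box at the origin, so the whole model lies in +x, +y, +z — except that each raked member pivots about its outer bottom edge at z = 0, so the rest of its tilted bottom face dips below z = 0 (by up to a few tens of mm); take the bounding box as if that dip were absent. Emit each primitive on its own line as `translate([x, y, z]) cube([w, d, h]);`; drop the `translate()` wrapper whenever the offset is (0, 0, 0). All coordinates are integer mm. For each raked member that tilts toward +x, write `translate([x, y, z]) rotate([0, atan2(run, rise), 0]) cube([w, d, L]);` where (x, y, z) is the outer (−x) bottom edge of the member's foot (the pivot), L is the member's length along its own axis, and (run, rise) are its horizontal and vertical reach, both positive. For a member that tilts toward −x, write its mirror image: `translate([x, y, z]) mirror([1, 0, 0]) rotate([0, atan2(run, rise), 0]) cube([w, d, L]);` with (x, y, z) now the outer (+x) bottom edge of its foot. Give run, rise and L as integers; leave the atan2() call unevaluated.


// leg length = √(231² + 792²) = 825
// right-leg outer foot x = 2·231 + 109 = 571
// beam min-corner = (231, 0, 792)
translate([231, 0, 792]) cube([109, 1309, 47]);
translate([0, 56, 0]) rotate([0, atan2(231, 792), 0]) cube([41, 33, 825]);
translate([571, 56, 0]) mirror([1, 0, 0]) rotate([0, atan2(231, 792), 0]) cube([41, 33, 825]);
translate([0, 1220, 0]) rotate([0, atan2(231, 792), 0]) cube([41, 33, 825]);
translate([571, 1220, 0]) mirror([1, 0, 0]) rotate([0, atan2(231, 792), 0]) cube([41, 33, 825]);
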